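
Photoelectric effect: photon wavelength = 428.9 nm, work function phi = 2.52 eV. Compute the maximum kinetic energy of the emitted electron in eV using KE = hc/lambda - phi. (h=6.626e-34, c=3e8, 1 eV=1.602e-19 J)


E_photon = hc / lambda
= (6.626e-34)(3e8) / (428.9e-9)
= 4.6346e-19 J
= 2.893 eV
KE = E_photon - phi
= 2.893 - 2.52
= 0.373 eV

0.373


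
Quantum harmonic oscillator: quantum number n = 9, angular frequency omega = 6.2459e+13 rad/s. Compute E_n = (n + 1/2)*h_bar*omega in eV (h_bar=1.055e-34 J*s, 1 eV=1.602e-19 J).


E = (n + 1/2) * h_bar * omega
= (9 + 0.5) * 1.055e-34 * 6.2459e+13
= 9.5 * 6.5894e-21
= 6.2600e-20 J
= 0.3908 eV

0.3908


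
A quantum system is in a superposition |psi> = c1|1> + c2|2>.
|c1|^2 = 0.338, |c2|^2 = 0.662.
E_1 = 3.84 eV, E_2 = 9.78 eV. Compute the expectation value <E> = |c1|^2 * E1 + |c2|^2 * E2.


<E> = |c1|^2 * E1 + |c2|^2 * E2
= 0.338 * 3.84 + 0.662 * 9.78
= 1.2979 + 6.4744
= 7.7723 eV

7.7723


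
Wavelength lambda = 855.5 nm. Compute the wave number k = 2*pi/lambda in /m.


k = 2 * pi / lambda
= 6.2832 / (855.5e-9)
= 6.2832 / 8.5550e-07
= 7.3445e+06 /m

7.3445e+06


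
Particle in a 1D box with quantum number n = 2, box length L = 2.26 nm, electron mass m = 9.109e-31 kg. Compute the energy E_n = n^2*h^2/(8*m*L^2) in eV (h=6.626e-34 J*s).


E = n^2 * h^2 / (8 * m * L^2)
= 2^2 * (6.626e-34)^2 / (8 * 9.109e-31 * (2.26e-9)^2)
= 4 * 4.3904e-67 / (8 * 9.109e-31 * 5.1076e-18)
= 4.7183e-20 J
= 0.2945 eV

0.2945


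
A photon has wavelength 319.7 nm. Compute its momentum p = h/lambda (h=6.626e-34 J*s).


p = h / lambda
= 6.626e-34 / (319.7e-9)
= 6.626e-34 / 3.1970e-07
= 2.0726e-27 kg*m/s

2.0726e-27


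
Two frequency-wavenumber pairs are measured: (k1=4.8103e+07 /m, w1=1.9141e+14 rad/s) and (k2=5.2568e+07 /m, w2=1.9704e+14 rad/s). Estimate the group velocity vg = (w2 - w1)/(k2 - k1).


vg = (w2 - w1) / (k2 - k1)
= (1.9704e+14 - 1.9141e+14) / (5.2568e+07 - 4.8103e+07)
= 5.6300e+12 / 4.4650e+06
= 1.2609e+06 m/s

1.2609e+06


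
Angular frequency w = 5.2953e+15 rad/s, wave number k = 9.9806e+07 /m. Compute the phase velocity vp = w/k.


vp = w / k
= 5.2953e+15 / 9.9806e+07
= 5.3056e+07 m/s

5.3056e+07


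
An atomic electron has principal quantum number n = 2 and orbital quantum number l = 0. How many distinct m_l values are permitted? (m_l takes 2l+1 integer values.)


m_l ranges from -l to +l in integer steps
So m_l goes from -0 to +0
Count = 2l + 1 = 2*0 + 1
= 1

1


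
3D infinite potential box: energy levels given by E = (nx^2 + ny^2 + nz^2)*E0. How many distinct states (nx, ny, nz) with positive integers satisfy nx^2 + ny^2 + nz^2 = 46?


Enumerate all (nx, ny, nz) with nx^2 + ny^2 + nz^2 = 46:
(1,3,6)
(1,6,3)
(3,1,6)
(3,6,1)
(6,1,3)
(6,3,1)
Total degeneracy = 6

6


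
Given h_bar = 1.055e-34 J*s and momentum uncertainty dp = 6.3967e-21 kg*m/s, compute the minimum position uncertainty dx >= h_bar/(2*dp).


dx = h_bar / (2 * dp)
= 1.055e-34 / (2 * 6.3967e-21)
= 1.055e-34 / 1.2793e-20
= 8.2464e-15 m

8.2464e-15


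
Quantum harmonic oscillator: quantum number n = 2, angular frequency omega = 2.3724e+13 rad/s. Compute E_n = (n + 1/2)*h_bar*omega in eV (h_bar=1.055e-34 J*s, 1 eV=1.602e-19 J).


E = (n + 1/2) * h_bar * omega
= (2 + 0.5) * 1.055e-34 * 2.3724e+13
= 2.5 * 2.5029e-21
= 6.2572e-21 J
= 0.0391 eV

0.0391


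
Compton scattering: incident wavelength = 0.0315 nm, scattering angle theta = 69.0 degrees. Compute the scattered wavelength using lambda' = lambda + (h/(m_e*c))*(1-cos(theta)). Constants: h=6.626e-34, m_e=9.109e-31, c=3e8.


Compton wavelength: h/(m_e*c) = 2.4247e-12 m
d_lambda = 2.4247e-12 * (1 - cos(69.0 deg))
= 2.4247e-12 * 0.641632
= 1.5558e-12 m = 0.001556 nm
lambda' = 0.0315 + 0.001556
= 0.033056 nm

0.033056


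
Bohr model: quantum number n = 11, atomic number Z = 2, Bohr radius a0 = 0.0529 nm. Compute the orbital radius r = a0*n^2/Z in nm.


r = a0 * n^2 / Z
= 0.0529 * 11^2 / 2
= 0.0529 * 121 / 2
= 3.2005 nm

3.2005


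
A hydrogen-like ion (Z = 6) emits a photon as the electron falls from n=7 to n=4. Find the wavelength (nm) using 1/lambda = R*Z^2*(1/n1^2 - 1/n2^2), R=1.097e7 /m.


1/lambda = R * Z^2 * (1/n1^2 - 1/n2^2)
= 1.097e7 * 6^2 * (1/4^2 - 1/7^2)
= 1.097e7 * 36 * (0.0625 - 0.020408)
= 1.6623e+07 /m
lambda = 1 / 1.6623e+07
= 60.1579 nm

60.1579


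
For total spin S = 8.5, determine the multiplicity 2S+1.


Spin multiplicity = 2S + 1
= 2 * 8.5 + 1
= 17.0 + 1
= 18

18


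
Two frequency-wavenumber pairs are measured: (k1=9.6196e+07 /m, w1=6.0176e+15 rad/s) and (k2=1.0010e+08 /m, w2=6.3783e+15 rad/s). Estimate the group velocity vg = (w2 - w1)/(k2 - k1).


vg = (w2 - w1) / (k2 - k1)
= (6.3783e+15 - 6.0176e+15) / (1.0010e+08 - 9.6196e+07)
= 3.6070e+14 / 3.9040e+06
= 9.2392e+07 m/s

9.2392e+07


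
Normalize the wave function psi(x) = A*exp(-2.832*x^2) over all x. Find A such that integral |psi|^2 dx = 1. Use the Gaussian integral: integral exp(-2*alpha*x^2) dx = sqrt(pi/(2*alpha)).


integral |psi|^2 dx = A^2 * sqrt(pi/(2*alpha)) = 1
A^2 = sqrt(2*alpha/pi)
= sqrt(2 * 2.832 / pi)
= 1.342724
A = sqrt(1.342724)
= 1.1588

1.1588


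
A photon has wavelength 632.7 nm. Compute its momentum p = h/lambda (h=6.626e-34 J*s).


p = h / lambda
= 6.626e-34 / (632.7e-9)
= 6.626e-34 / 6.3270e-07
= 1.0473e-27 kg*m/s

1.0473e-27


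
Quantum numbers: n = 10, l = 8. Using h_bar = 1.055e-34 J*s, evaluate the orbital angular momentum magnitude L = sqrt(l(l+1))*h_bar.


L = sqrt(l*(l+1)) * h_bar
= sqrt(8 * 9) * 1.055e-34
= sqrt(72) * 1.055e-34
= 8.4853 * 1.055e-34
= 8.9520e-34 J*s

8.9520e-34


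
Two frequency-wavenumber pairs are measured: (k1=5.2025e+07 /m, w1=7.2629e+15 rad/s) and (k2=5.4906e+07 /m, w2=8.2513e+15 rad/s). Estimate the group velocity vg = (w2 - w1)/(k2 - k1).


vg = (w2 - w1) / (k2 - k1)
= (8.2513e+15 - 7.2629e+15) / (5.4906e+07 - 5.2025e+07)
= 9.8840e+14 / 2.8810e+06
= 3.4308e+08 m/s

3.4308e+08


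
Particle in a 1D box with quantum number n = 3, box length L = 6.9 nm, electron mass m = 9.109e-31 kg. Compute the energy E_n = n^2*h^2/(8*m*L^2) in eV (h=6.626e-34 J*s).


E = n^2 * h^2 / (8 * m * L^2)
= 3^2 * (6.626e-34)^2 / (8 * 9.109e-31 * (6.9e-9)^2)
= 9 * 4.3904e-67 / (8 * 9.109e-31 * 4.7610e-17)
= 1.1389e-20 J
= 0.0711 eV

0.0711


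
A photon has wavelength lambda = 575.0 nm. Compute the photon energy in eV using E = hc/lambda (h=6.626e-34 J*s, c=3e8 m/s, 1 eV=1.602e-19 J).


E = hc / lambda
= (6.626e-34)(3e8) / (575.0e-9)
= 1.9878e-25 / 5.7500e-07
= 3.4570e-19 J
Converting to eV: 3.4570e-19 / 1.602e-19
= 2.158 eV

2.158


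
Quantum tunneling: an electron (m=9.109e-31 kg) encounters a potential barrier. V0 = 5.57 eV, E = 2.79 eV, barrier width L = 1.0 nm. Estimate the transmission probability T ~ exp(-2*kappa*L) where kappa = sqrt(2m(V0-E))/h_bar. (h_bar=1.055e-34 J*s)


V0 - E = 2.78 eV = 4.4536e-19 J
kappa = sqrt(2 * m * (V0-E)) / h_bar
= sqrt(2 * 9.109e-31 * 4.4536e-19) / 1.055e-34
= 8.5379e+09 /m
2*kappa*L = 2 * 8.5379e+09 * 1.0e-9
= 17.0758
T = exp(-17.0758) = 3.837657e-08

3.837657e-08


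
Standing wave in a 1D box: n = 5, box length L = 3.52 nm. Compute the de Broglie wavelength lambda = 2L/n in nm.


lambda = 2L / n
= 2 * 3.52 / 5
= 7.04 / 5
= 1.408 nm

1.408


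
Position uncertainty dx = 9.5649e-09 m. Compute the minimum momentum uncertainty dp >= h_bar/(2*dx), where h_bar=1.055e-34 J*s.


dp = h_bar / (2 * dx)
= 1.055e-34 / (2 * 9.5649e-09)
= 1.055e-34 / 1.9130e-08
= 5.5150e-27 kg*m/s

5.5150e-27


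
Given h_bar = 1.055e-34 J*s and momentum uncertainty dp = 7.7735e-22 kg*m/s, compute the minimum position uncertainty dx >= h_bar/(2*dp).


dx = h_bar / (2 * dp)
= 1.055e-34 / (2 * 7.7735e-22)
= 1.055e-34 / 1.5547e-21
= 6.7859e-14 m

6.7859e-14


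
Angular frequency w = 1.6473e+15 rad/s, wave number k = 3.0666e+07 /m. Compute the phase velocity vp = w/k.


vp = w / k
= 1.6473e+15 / 3.0666e+07
= 5.3717e+07 m/s

5.3717e+07


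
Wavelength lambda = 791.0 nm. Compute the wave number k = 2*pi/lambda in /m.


k = 2 * pi / lambda
= 6.2832 / (791.0e-9)
= 6.2832 / 7.9100e-07
= 7.9433e+06 /m

7.9433e+06


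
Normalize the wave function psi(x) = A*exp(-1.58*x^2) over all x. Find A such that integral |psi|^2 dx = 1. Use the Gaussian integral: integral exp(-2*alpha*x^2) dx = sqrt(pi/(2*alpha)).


integral |psi|^2 dx = A^2 * sqrt(pi/(2*alpha)) = 1
A^2 = sqrt(2*alpha/pi)
= sqrt(2 * 1.58 / pi)
= 1.002925
A = sqrt(1.002925)
= 1.0015

1.0015


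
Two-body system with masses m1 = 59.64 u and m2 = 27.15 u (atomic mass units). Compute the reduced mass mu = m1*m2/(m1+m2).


mu = m1 * m2 / (m1 + m2)
= 59.64 * 27.15 / (59.64 + 27.15)
= 1619.226 / 86.79
= 18.6568 u

18.6568


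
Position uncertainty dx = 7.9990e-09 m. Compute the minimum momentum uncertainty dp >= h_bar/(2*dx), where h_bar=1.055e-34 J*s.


dp = h_bar / (2 * dx)
= 1.055e-34 / (2 * 7.9990e-09)
= 1.055e-34 / 1.5998e-08
= 6.5946e-27 kg*m/s

6.5946e-27


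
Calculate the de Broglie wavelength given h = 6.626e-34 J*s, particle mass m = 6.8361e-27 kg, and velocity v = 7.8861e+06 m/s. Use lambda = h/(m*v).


lambda = h / (m * v)
= 6.626e-34 / (6.8361e-27 * 7.8861e+06)
= 6.626e-34 / 5.3910e-20
= 1.2291e-14 m

1.2291e-14


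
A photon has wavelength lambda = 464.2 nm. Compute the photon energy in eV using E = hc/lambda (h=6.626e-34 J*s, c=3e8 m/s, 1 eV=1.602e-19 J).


E = hc / lambda
= (6.626e-34)(3e8) / (464.2e-9)
= 1.9878e-25 / 4.6420e-07
= 4.2822e-19 J
Converting to eV: 4.2822e-19 / 1.602e-19
= 2.673 eV

2.673


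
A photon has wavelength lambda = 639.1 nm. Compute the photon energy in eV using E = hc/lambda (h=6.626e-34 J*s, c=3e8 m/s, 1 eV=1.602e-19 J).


E = hc / lambda
= (6.626e-34)(3e8) / (639.1e-9)
= 1.9878e-25 / 6.3910e-07
= 3.1103e-19 J
Converting to eV: 3.1103e-19 / 1.602e-19
= 1.9415 eV

1.9415


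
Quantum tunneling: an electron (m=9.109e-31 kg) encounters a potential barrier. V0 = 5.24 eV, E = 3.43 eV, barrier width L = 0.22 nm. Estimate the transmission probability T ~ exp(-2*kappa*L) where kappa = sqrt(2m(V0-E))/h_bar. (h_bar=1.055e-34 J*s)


V0 - E = 1.81 eV = 2.8996e-19 J
kappa = sqrt(2 * m * (V0-E)) / h_bar
= sqrt(2 * 9.109e-31 * 2.8996e-19) / 1.055e-34
= 6.8892e+09 /m
2*kappa*L = 2 * 6.8892e+09 * 0.22e-9
= 3.0312
T = exp(-3.0312) = 4.825550e-02

4.825550e-02


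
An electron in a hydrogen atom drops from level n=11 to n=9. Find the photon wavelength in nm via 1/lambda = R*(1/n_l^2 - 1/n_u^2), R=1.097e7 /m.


1/lambda = R * (1/n_l^2 - 1/n_u^2)
= 1.097e7 * (1/9^2 - 1/11^2)
= 1.097e7 * (0.012346 - 0.008264)
= 1.097e7 * 0.004081
= 4.4771e+04 /m
lambda = 1 / 4.4771e+04 = 22335.9161 nm

22335.9161


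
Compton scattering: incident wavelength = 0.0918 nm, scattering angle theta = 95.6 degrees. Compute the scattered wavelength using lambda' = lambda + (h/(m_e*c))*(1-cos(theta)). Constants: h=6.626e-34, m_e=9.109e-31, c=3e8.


Compton wavelength: h/(m_e*c) = 2.4247e-12 m
d_lambda = 2.4247e-12 * (1 - cos(95.6 deg))
= 2.4247e-12 * 1.097583
= 2.6613e-12 m = 0.002661 nm
lambda' = 0.0918 + 0.002661
= 0.094461 nm

0.094461


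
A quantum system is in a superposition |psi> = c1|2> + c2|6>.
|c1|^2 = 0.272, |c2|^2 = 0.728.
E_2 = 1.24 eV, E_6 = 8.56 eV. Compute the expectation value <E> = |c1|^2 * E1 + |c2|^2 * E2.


<E> = |c1|^2 * E1 + |c2|^2 * E2
= 0.272 * 1.24 + 0.728 * 8.56
= 0.3373 + 6.2317
= 6.569 eV

6.569


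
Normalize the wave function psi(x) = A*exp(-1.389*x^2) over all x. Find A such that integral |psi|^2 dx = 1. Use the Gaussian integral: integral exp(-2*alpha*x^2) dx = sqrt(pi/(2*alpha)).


integral |psi|^2 dx = A^2 * sqrt(pi/(2*alpha)) = 1
A^2 = sqrt(2*alpha/pi)
= sqrt(2 * 1.389 / pi)
= 0.940354
A = sqrt(0.940354)
= 0.9697

0.9697


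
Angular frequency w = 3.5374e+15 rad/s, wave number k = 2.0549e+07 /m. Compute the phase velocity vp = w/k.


vp = w / k
= 3.5374e+15 / 2.0549e+07
= 1.7214e+08 m/s

1.7214e+08


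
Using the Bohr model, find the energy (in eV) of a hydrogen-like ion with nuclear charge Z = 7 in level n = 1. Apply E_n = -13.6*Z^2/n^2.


E_n = -13.6 * Z^2 / n^2
= -13.6 * 7^2 / 1^2
= -13.6 * 49 / 1
= -666.4 eV

-666.4


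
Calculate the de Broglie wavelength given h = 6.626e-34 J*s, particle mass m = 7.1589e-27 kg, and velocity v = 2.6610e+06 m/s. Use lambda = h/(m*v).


lambda = h / (m * v)
= 6.626e-34 / (7.1589e-27 * 2.6610e+06)
= 6.626e-34 / 1.9050e-20
= 3.4782e-14 m

3.4782e-14


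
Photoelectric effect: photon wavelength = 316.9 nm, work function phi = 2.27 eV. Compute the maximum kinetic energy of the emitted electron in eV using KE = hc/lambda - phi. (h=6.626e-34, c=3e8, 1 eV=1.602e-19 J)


E_photon = hc / lambda
= (6.626e-34)(3e8) / (316.9e-9)
= 6.2726e-19 J
= 3.9155 eV
KE = E_photon - phi
= 3.9155 - 2.27
= 1.6455 eV

1.6455


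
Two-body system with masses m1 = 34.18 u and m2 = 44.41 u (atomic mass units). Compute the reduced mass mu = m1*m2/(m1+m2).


mu = m1 * m2 / (m1 + m2)
= 34.18 * 44.41 / (34.18 + 44.41)
= 1517.9338 / 78.59
= 19.3146 u

19.3146


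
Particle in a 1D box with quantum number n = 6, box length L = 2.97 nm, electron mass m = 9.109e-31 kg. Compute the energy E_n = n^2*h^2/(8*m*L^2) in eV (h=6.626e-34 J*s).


E = n^2 * h^2 / (8 * m * L^2)
= 6^2 * (6.626e-34)^2 / (8 * 9.109e-31 * (2.97e-9)^2)
= 36 * 4.3904e-67 / (8 * 9.109e-31 * 8.8209e-18)
= 2.4588e-19 J
= 1.5349 eV

1.5349


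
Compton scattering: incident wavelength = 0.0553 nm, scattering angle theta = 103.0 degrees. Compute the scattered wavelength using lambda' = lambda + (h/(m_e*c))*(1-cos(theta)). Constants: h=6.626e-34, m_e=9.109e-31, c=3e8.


Compton wavelength: h/(m_e*c) = 2.4247e-12 m
d_lambda = 2.4247e-12 * (1 - cos(103.0 deg))
= 2.4247e-12 * 1.224951
= 2.9701e-12 m = 0.00297 nm
lambda' = 0.0553 + 0.00297
= 0.05827 nm

0.05827


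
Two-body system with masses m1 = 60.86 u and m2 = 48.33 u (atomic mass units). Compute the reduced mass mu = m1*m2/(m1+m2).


mu = m1 * m2 / (m1 + m2)
= 60.86 * 48.33 / (60.86 + 48.33)
= 2941.3638 / 109.19
= 26.938 u

26.938


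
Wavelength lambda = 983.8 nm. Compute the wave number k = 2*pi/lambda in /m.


k = 2 * pi / lambda
= 6.2832 / (983.8e-9)
= 6.2832 / 9.8380e-07
= 6.3866e+06 /m

6.3866e+06


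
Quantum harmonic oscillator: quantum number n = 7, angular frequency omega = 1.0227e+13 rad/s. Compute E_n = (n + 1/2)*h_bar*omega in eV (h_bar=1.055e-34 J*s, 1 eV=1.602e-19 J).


E = (n + 1/2) * h_bar * omega
= (7 + 0.5) * 1.055e-34 * 1.0227e+13
= 7.5 * 1.0789e-21
= 8.0921e-21 J
= 0.0505 eV

0.0505


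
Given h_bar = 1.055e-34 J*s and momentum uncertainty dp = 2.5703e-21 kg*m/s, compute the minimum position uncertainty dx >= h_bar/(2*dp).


dx = h_bar / (2 * dp)
= 1.055e-34 / (2 * 2.5703e-21)
= 1.055e-34 / 5.1406e-21
= 2.0523e-14 m

2.0523e-14


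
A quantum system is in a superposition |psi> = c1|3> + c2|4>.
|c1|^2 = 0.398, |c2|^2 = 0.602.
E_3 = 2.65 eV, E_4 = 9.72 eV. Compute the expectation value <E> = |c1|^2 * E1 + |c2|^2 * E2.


<E> = |c1|^2 * E1 + |c2|^2 * E2
= 0.398 * 2.65 + 0.602 * 9.72
= 1.0547 + 5.8514
= 6.9061 eV

6.9061


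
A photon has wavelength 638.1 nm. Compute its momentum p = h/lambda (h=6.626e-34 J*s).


p = h / lambda
= 6.626e-34 / (638.1e-9)
= 6.626e-34 / 6.3810e-07
= 1.0384e-27 kg*m/s

1.0384e-27


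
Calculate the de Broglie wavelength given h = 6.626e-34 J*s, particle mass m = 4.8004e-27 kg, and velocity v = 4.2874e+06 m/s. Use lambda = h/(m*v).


lambda = h / (m * v)
= 6.626e-34 / (4.8004e-27 * 4.2874e+06)
= 6.626e-34 / 2.0581e-20
= 3.2194e-14 m

3.2194e-14


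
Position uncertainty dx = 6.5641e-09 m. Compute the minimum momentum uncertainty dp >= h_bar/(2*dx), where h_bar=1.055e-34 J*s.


dp = h_bar / (2 * dx)
= 1.055e-34 / (2 * 6.5641e-09)
= 1.055e-34 / 1.3128e-08
= 8.0361e-27 kg*m/s

8.0361e-27


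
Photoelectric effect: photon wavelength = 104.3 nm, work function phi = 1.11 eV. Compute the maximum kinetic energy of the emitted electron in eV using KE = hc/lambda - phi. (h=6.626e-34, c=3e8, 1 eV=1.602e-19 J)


E_photon = hc / lambda
= (6.626e-34)(3e8) / (104.3e-9)
= 1.9058e-18 J
= 11.8967 eV
KE = E_photon - phi
= 11.8967 - 1.11
= 10.7867 eV

10.7867


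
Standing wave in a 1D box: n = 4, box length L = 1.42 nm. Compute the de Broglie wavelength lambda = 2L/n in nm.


lambda = 2L / n
= 2 * 1.42 / 4
= 2.84 / 4
= 0.71 nm

0.71


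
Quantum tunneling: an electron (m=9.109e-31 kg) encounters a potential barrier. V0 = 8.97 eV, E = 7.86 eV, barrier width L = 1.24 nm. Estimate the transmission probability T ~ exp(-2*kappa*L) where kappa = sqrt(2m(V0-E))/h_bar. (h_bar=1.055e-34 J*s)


V0 - E = 1.11 eV = 1.7782e-19 J
kappa = sqrt(2 * m * (V0-E)) / h_bar
= sqrt(2 * 9.109e-31 * 1.7782e-19) / 1.055e-34
= 5.3950e+09 /m
2*kappa*L = 2 * 5.3950e+09 * 1.24e-9
= 13.3796
T = exp(-13.3796) = 1.546409e-06

1.546409e-06


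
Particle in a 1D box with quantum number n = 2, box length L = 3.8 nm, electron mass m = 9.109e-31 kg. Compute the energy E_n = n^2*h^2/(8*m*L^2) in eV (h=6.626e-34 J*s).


E = n^2 * h^2 / (8 * m * L^2)
= 2^2 * (6.626e-34)^2 / (8 * 9.109e-31 * (3.8e-9)^2)
= 4 * 4.3904e-67 / (8 * 9.109e-31 * 1.4440e-17)
= 1.6689e-20 J
= 0.1042 eV

0.1042


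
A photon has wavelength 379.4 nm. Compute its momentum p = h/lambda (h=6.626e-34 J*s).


p = h / lambda
= 6.626e-34 / (379.4e-9)
= 6.626e-34 / 3.7940e-07
= 1.7464e-27 kg*m/s

1.7464e-27


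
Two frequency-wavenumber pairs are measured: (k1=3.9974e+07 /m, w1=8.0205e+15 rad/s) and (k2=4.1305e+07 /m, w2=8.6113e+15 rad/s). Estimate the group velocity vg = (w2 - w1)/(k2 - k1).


vg = (w2 - w1) / (k2 - k1)
= (8.6113e+15 - 8.0205e+15) / (4.1305e+07 - 3.9974e+07)
= 5.9080e+14 / 1.3310e+06
= 4.4388e+08 m/s

4.4388e+08


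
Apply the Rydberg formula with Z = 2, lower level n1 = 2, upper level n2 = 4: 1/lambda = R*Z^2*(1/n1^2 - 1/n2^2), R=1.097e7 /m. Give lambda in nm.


1/lambda = R * Z^2 * (1/n1^2 - 1/n2^2)
= 1.097e7 * 2^2 * (1/2^2 - 1/4^2)
= 1.097e7 * 4 * (0.25 - 0.0625)
= 8.2275e+06 /m
lambda = 1 / 8.2275e+06
= 121.5436 nm

121.5436


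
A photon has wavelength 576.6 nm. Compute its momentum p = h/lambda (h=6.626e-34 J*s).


p = h / lambda
= 6.626e-34 / (576.6e-9)
= 6.626e-34 / 5.7660e-07
= 1.1492e-27 kg*m/s

1.1492e-27


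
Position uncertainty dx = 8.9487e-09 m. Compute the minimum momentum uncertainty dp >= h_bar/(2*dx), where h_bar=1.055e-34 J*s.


dp = h_bar / (2 * dx)
= 1.055e-34 / (2 * 8.9487e-09)
= 1.055e-34 / 1.7897e-08
= 5.8947e-27 kg*m/s

5.8947e-27


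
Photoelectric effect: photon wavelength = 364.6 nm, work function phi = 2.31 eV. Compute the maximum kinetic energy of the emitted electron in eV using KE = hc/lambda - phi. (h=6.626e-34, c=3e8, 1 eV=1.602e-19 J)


E_photon = hc / lambda
= (6.626e-34)(3e8) / (364.6e-9)
= 5.4520e-19 J
= 3.4032 eV
KE = E_photon - phi
= 3.4032 - 2.31
= 1.0932 eV

1.0932


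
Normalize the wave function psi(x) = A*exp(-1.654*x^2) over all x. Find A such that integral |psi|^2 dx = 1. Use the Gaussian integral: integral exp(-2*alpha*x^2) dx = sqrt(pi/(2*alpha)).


integral |psi|^2 dx = A^2 * sqrt(pi/(2*alpha)) = 1
A^2 = sqrt(2*alpha/pi)
= sqrt(2 * 1.654 / pi)
= 1.026143
A = sqrt(1.026143)
= 1.013

1.013


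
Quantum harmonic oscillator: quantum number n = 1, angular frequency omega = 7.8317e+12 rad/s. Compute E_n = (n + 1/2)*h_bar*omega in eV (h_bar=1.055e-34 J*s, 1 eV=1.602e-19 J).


E = (n + 1/2) * h_bar * omega
= (1 + 0.5) * 1.055e-34 * 7.8317e+12
= 1.5 * 8.2624e-22
= 1.2394e-21 J
= 0.0077 eV

0.0077


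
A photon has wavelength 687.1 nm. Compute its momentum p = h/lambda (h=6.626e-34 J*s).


p = h / lambda
= 6.626e-34 / (687.1e-9)
= 6.626e-34 / 6.8710e-07
= 9.6434e-28 kg*m/s

9.6434e-28


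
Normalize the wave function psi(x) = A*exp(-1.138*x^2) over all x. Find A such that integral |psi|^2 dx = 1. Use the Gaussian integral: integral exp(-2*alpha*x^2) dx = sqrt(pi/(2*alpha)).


integral |psi|^2 dx = A^2 * sqrt(pi/(2*alpha)) = 1
A^2 = sqrt(2*alpha/pi)
= sqrt(2 * 1.138 / pi)
= 0.85116
A = sqrt(0.85116)
= 0.9226

0.9226


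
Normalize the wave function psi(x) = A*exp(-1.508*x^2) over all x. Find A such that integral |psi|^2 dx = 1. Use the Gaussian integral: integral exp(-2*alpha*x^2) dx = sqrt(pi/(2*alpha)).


integral |psi|^2 dx = A^2 * sqrt(pi/(2*alpha)) = 1
A^2 = sqrt(2*alpha/pi)
= sqrt(2 * 1.508 / pi)
= 0.979807
A = sqrt(0.979807)
= 0.9899

0.9899


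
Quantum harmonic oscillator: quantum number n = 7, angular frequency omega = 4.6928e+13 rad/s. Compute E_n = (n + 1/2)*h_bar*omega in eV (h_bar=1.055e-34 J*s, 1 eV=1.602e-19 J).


E = (n + 1/2) * h_bar * omega
= (7 + 0.5) * 1.055e-34 * 4.6928e+13
= 7.5 * 4.9509e-21
= 3.7132e-20 J
= 0.2318 eV

0.2318


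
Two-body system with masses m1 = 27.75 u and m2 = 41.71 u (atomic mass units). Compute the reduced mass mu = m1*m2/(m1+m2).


mu = m1 * m2 / (m1 + m2)
= 27.75 * 41.71 / (27.75 + 41.71)
= 1157.4525 / 69.46
= 16.6636 u

16.6636


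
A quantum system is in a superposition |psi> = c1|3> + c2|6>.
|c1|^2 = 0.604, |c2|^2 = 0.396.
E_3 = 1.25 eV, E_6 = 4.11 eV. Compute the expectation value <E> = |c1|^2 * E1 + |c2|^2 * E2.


<E> = |c1|^2 * E1 + |c2|^2 * E2
= 0.604 * 1.25 + 0.396 * 4.11
= 0.755 + 1.6276
= 2.3826 eV

2.3826


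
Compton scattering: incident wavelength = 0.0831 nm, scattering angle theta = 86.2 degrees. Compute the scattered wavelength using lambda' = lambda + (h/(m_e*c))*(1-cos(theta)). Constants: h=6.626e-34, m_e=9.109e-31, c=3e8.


Compton wavelength: h/(m_e*c) = 2.4247e-12 m
d_lambda = 2.4247e-12 * (1 - cos(86.2 deg))
= 2.4247e-12 * 0.933726
= 2.2640e-12 m = 0.002264 nm
lambda' = 0.0831 + 0.002264
= 0.085364 nm

0.085364


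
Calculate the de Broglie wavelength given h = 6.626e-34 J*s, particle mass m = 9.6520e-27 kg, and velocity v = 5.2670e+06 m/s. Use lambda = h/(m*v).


lambda = h / (m * v)
= 6.626e-34 / (9.6520e-27 * 5.2670e+06)
= 6.626e-34 / 5.0837e-20
= 1.3034e-14 m

1.3034e-14


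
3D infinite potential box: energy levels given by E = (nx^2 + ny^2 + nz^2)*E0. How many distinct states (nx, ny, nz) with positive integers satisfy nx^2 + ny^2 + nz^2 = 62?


Enumerate all (nx, ny, nz) with nx^2 + ny^2 + nz^2 = 62:
(1,5,6)
(1,6,5)
(2,3,7)
(2,7,3)
(3,2,7)
(3,7,2)
(5,1,6)
(5,6,1)
(6,1,5)
(6,5,1)
(7,2,3)
(7,3,2)
Total degeneracy = 12

12


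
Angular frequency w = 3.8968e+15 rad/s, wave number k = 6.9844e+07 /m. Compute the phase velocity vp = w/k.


vp = w / k
= 3.8968e+15 / 6.9844e+07
= 5.5793e+07 m/s

5.5793e+07


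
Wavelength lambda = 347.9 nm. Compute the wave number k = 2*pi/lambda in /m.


k = 2 * pi / lambda
= 6.2832 / (347.9e-9)
= 6.2832 / 3.4790e-07
= 1.8060e+07 /m

1.8060e+07


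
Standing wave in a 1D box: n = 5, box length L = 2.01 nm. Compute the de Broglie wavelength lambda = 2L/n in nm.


lambda = 2L / n
= 2 * 2.01 / 5
= 4.02 / 5
= 0.804 nm

0.804


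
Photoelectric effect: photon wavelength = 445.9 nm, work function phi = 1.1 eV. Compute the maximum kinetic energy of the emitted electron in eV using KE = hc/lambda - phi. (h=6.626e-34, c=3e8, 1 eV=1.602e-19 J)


E_photon = hc / lambda
= (6.626e-34)(3e8) / (445.9e-9)
= 4.4580e-19 J
= 2.7827 eV
KE = E_photon - phi
= 2.7827 - 1.1
= 1.6827 eV

1.6827


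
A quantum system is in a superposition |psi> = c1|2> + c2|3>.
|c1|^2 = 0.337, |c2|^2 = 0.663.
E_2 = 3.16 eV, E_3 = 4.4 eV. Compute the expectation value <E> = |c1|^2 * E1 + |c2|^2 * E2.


<E> = |c1|^2 * E1 + |c2|^2 * E2
= 0.337 * 3.16 + 0.663 * 4.4
= 1.0649 + 2.9172
= 3.9821 eV

3.9821


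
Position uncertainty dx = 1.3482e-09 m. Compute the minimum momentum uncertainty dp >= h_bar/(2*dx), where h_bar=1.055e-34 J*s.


dp = h_bar / (2 * dx)
= 1.055e-34 / (2 * 1.3482e-09)
= 1.055e-34 / 2.6964e-09
= 3.9126e-26 kg*m/s

3.9126e-26


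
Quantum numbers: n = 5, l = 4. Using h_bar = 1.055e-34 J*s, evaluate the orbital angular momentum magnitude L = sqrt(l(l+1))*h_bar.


L = sqrt(l*(l+1)) * h_bar
= sqrt(4 * 5) * 1.055e-34
= sqrt(20) * 1.055e-34
= 4.4721 * 1.055e-34
= 4.7181e-34 J*s

4.7181e-34


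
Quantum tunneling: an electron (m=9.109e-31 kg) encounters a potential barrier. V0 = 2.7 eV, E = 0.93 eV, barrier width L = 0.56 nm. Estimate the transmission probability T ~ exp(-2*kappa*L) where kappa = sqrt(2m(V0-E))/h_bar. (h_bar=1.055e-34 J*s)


V0 - E = 1.77 eV = 2.8355e-19 J
kappa = sqrt(2 * m * (V0-E)) / h_bar
= sqrt(2 * 9.109e-31 * 2.8355e-19) / 1.055e-34
= 6.8126e+09 /m
2*kappa*L = 2 * 6.8126e+09 * 0.56e-9
= 7.6302
T = exp(-7.6302) = 4.855818e-04

4.855818e-04


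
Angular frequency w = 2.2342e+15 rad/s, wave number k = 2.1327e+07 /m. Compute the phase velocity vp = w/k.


vp = w / k
= 2.2342e+15 / 2.1327e+07
= 1.0476e+08 m/s

1.0476e+08


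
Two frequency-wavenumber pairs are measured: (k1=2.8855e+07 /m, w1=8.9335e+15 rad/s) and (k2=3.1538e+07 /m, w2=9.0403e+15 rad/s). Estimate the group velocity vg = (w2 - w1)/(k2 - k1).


vg = (w2 - w1) / (k2 - k1)
= (9.0403e+15 - 8.9335e+15) / (3.1538e+07 - 2.8855e+07)
= 1.0680e+14 / 2.6830e+06
= 3.9806e+07 m/s

3.9806e+07


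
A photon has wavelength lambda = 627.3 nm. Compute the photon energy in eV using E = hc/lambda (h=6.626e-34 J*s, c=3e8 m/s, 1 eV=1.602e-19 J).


E = hc / lambda
= (6.626e-34)(3e8) / (627.3e-9)
= 1.9878e-25 / 6.2730e-07
= 3.1688e-19 J
Converting to eV: 3.1688e-19 / 1.602e-19
= 1.978 eV

1.978


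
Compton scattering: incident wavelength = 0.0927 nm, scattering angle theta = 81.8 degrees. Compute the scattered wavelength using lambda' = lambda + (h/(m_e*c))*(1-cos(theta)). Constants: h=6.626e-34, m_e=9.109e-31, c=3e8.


Compton wavelength: h/(m_e*c) = 2.4247e-12 m
d_lambda = 2.4247e-12 * (1 - cos(81.8 deg))
= 2.4247e-12 * 0.857371
= 2.0789e-12 m = 0.002079 nm
lambda' = 0.0927 + 0.002079
= 0.094779 nm

0.094779


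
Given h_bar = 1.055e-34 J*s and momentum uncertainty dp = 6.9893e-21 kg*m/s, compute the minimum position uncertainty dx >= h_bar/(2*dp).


dx = h_bar / (2 * dp)
= 1.055e-34 / (2 * 6.9893e-21)
= 1.055e-34 / 1.3979e-20
= 7.5473e-15 m

7.5473e-15


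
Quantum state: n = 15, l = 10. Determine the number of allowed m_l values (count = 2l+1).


m_l ranges from -l to +l in integer steps
So m_l goes from -10 to +10
Count = 2l + 1 = 2*10 + 1
= 21

21


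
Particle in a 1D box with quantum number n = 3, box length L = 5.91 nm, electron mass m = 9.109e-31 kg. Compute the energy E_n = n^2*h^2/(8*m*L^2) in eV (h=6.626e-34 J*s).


E = n^2 * h^2 / (8 * m * L^2)
= 3^2 * (6.626e-34)^2 / (8 * 9.109e-31 * (5.91e-9)^2)
= 9 * 4.3904e-67 / (8 * 9.109e-31 * 3.4928e-17)
= 1.5524e-20 J
= 0.0969 eV

0.0969


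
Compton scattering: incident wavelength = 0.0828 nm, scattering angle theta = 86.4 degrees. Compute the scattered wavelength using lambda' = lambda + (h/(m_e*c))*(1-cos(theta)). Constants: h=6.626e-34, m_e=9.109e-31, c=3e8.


Compton wavelength: h/(m_e*c) = 2.4247e-12 m
d_lambda = 2.4247e-12 * (1 - cos(86.4 deg))
= 2.4247e-12 * 0.937209
= 2.2725e-12 m = 0.002272 nm
lambda' = 0.0828 + 0.002272
= 0.085072 nm

0.085072


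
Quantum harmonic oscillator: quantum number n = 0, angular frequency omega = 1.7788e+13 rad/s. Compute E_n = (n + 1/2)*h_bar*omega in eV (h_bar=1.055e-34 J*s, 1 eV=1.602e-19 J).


E = (n + 1/2) * h_bar * omega
= (0 + 0.5) * 1.055e-34 * 1.7788e+13
= 0.5 * 1.8766e-21
= 9.3832e-22 J
= 0.0059 eV

0.0059


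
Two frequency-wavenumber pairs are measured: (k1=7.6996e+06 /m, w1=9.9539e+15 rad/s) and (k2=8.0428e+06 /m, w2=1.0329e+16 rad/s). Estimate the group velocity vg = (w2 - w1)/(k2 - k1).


vg = (w2 - w1) / (k2 - k1)
= (1.0329e+16 - 9.9539e+15) / (8.0428e+06 - 7.6996e+06)
= 3.7510e+14 / 3.4320e+05
= 1.0929e+09 m/s

1.0929e+09


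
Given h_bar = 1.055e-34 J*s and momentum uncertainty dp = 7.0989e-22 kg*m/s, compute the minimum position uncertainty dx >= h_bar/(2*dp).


dx = h_bar / (2 * dp)
= 1.055e-34 / (2 * 7.0989e-22)
= 1.055e-34 / 1.4198e-21
= 7.4307e-14 m

7.4307e-14


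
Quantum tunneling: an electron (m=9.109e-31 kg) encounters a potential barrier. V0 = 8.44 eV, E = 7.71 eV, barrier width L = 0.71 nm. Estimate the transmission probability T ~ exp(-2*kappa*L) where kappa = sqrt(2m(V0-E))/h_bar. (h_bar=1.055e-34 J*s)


V0 - E = 0.73 eV = 1.1695e-19 J
kappa = sqrt(2 * m * (V0-E)) / h_bar
= sqrt(2 * 9.109e-31 * 1.1695e-19) / 1.055e-34
= 4.3751e+09 /m
2*kappa*L = 2 * 4.3751e+09 * 0.71e-9
= 6.2127
T = exp(-6.2127) = 2.003862e-03

2.003862e-03


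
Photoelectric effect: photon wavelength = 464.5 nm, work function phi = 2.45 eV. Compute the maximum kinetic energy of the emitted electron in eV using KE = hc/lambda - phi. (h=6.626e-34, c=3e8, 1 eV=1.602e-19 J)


E_photon = hc / lambda
= (6.626e-34)(3e8) / (464.5e-9)
= 4.2794e-19 J
= 2.6713 eV
KE = E_photon - phi
= 2.6713 - 2.45
= 0.2213 eV

0.2213


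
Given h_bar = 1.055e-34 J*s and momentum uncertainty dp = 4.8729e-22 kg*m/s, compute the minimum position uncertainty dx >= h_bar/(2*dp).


dx = h_bar / (2 * dp)
= 1.055e-34 / (2 * 4.8729e-22)
= 1.055e-34 / 9.7458e-22
= 1.0825e-13 m

1.0825e-13


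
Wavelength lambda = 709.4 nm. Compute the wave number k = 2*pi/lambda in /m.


k = 2 * pi / lambda
= 6.2832 / (709.4e-9)
= 6.2832 / 7.0940e-07
= 8.8570e+06 /m

8.8570e+06


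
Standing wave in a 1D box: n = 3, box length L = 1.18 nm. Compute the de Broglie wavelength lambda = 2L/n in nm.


lambda = 2L / n
= 2 * 1.18 / 3
= 2.36 / 3
= 0.7867 nm

0.7867


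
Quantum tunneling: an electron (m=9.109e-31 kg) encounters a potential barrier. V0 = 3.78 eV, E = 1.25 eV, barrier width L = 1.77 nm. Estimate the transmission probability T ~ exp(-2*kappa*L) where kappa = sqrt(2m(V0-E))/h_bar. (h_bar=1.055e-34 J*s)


V0 - E = 2.53 eV = 4.0531e-19 J
kappa = sqrt(2 * m * (V0-E)) / h_bar
= sqrt(2 * 9.109e-31 * 4.0531e-19) / 1.055e-34
= 8.1450e+09 /m
2*kappa*L = 2 * 8.1450e+09 * 1.77e-9
= 28.8332
T = exp(-28.8332) = 3.005422e-13

3.005422e-13


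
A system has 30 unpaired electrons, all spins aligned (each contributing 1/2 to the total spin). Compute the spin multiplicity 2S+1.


Total spin S = N * (1/2) = 30 * 0.5 = 15.0
Spin multiplicity = 2S + 1
= 2 * 15.0 + 1
= 31

31


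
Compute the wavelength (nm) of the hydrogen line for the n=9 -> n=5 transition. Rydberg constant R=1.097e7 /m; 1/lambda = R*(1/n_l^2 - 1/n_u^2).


1/lambda = R * (1/n_l^2 - 1/n_u^2)
= 1.097e7 * (1/5^2 - 1/9^2)
= 1.097e7 * (0.04 - 0.012346)
= 1.097e7 * 0.027654
= 3.0337e+05 /m
lambda = 1 / 3.0337e+05 = 3296.3276 nm

3296.3276


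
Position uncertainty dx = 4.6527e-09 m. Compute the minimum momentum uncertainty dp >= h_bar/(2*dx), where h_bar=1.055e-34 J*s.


dp = h_bar / (2 * dx)
= 1.055e-34 / (2 * 4.6527e-09)
= 1.055e-34 / 9.3054e-09
= 1.1338e-26 kg*m/s

1.1338e-26


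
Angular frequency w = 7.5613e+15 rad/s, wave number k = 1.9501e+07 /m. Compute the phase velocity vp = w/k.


vp = w / k
= 7.5613e+15 / 1.9501e+07
= 3.8774e+08 m/s

3.8774e+08


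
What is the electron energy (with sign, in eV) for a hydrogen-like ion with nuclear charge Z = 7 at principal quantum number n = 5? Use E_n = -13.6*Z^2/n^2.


E_n = -13.6 * Z^2 / n^2
= -13.6 * 7^2 / 5^2
= -13.6 * 49 / 25
= -26.656 eV

-26.656


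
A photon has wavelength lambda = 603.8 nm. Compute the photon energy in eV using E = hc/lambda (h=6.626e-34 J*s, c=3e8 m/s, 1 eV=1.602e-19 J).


E = hc / lambda
= (6.626e-34)(3e8) / (603.8e-9)
= 1.9878e-25 / 6.0380e-07
= 3.2921e-19 J
Converting to eV: 3.2921e-19 / 1.602e-19
= 2.055 eV

2.055


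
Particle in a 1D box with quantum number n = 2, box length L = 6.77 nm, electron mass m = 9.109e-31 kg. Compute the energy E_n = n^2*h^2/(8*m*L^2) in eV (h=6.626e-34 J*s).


E = n^2 * h^2 / (8 * m * L^2)
= 2^2 * (6.626e-34)^2 / (8 * 9.109e-31 * (6.77e-9)^2)
= 4 * 4.3904e-67 / (8 * 9.109e-31 * 4.5833e-17)
= 5.2581e-21 J
= 0.0328 eV

0.0328


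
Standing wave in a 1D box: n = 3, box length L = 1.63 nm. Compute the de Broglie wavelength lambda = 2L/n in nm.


lambda = 2L / n
= 2 * 1.63 / 3
= 3.26 / 3
= 1.0867 nm

1.0867


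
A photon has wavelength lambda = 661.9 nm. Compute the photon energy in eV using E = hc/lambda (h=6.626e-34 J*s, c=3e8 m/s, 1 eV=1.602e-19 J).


E = hc / lambda
= (6.626e-34)(3e8) / (661.9e-9)
= 1.9878e-25 / 6.6190e-07
= 3.0032e-19 J
Converting to eV: 3.0032e-19 / 1.602e-19
= 1.8746 eV

1.8746


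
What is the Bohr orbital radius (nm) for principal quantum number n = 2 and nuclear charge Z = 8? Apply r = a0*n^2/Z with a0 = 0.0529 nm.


r = a0 * n^2 / Z
= 0.0529 * 2^2 / 8
= 0.0529 * 4 / 8
= 0.0265 nm

0.0265


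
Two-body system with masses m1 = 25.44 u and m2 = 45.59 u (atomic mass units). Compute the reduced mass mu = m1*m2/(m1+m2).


mu = m1 * m2 / (m1 + m2)
= 25.44 * 45.59 / (25.44 + 45.59)
= 1159.8096 / 71.03
= 16.3284 u

16.3284


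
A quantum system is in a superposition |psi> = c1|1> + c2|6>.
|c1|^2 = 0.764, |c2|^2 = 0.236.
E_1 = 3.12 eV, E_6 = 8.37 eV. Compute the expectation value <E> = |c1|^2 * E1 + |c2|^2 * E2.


<E> = |c1|^2 * E1 + |c2|^2 * E2
= 0.764 * 3.12 + 0.236 * 8.37
= 2.3837 + 1.9753
= 4.359 eV

4.359


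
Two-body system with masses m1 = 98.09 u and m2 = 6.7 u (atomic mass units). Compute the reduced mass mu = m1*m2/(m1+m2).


mu = m1 * m2 / (m1 + m2)
= 98.09 * 6.7 / (98.09 + 6.7)
= 657.203 / 104.79
= 6.2716 u

6.2716


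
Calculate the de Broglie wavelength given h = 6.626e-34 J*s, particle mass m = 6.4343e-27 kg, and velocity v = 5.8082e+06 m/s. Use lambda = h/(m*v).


lambda = h / (m * v)
= 6.626e-34 / (6.4343e-27 * 5.8082e+06)
= 6.626e-34 / 3.7372e-20
= 1.7730e-14 m

1.7730e-14


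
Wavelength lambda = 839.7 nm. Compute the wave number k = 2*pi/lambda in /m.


k = 2 * pi / lambda
= 6.2832 / (839.7e-9)
= 6.2832 / 8.3970e-07
= 7.4827e+06 /m

7.4827e+06


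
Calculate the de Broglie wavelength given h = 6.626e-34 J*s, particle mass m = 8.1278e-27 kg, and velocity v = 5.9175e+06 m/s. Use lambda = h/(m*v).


lambda = h / (m * v)
= 6.626e-34 / (8.1278e-27 * 5.9175e+06)
= 6.626e-34 / 4.8096e-20
= 1.3777e-14 m

1.3777e-14


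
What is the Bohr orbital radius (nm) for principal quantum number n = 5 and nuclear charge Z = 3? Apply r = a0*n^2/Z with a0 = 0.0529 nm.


r = a0 * n^2 / Z
= 0.0529 * 5^2 / 3
= 0.0529 * 25 / 3
= 0.4408 nm

0.4408


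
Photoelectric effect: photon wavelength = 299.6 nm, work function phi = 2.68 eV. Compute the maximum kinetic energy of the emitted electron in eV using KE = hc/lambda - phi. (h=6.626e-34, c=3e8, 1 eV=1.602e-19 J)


E_photon = hc / lambda
= (6.626e-34)(3e8) / (299.6e-9)
= 6.6348e-19 J
= 4.1416 eV
KE = E_photon - phi
= 4.1416 - 2.68
= 1.4616 eV

1.4616


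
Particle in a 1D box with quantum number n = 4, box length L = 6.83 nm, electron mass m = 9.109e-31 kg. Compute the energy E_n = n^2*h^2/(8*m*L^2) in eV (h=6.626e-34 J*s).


E = n^2 * h^2 / (8 * m * L^2)
= 4^2 * (6.626e-34)^2 / (8 * 9.109e-31 * (6.83e-9)^2)
= 16 * 4.3904e-67 / (8 * 9.109e-31 * 4.6649e-17)
= 2.0664e-20 J
= 0.129 eV

0.129


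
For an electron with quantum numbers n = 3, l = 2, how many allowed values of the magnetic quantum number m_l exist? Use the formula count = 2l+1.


m_l ranges from -l to +l in integer steps
So m_l goes from -2 to +2
Count = 2l + 1 = 2*2 + 1
= 5

5


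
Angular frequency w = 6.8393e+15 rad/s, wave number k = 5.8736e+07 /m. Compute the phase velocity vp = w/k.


vp = w / k
= 6.8393e+15 / 5.8736e+07
= 1.1644e+08 m/s

1.1644e+08


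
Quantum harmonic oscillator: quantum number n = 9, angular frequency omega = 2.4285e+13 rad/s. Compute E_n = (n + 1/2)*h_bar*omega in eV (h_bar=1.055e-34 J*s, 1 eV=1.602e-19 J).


E = (n + 1/2) * h_bar * omega
= (9 + 0.5) * 1.055e-34 * 2.4285e+13
= 9.5 * 2.5621e-21
= 2.4340e-20 J
= 0.1519 eV

0.1519


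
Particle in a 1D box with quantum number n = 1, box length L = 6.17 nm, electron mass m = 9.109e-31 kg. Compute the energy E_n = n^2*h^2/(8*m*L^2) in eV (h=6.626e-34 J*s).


E = n^2 * h^2 / (8 * m * L^2)
= 1^2 * (6.626e-34)^2 / (8 * 9.109e-31 * (6.17e-9)^2)
= 1 * 4.3904e-67 / (8 * 9.109e-31 * 3.8069e-17)
= 1.5826e-21 J
= 0.0099 eV

0.0099


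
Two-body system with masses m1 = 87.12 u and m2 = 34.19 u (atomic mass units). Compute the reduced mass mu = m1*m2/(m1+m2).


mu = m1 * m2 / (m1 + m2)
= 87.12 * 34.19 / (87.12 + 34.19)
= 2978.6328 / 121.31
= 24.5539 u

24.5539


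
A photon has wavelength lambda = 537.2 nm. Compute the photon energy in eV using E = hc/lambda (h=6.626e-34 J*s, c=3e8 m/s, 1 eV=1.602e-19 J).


E = hc / lambda
= (6.626e-34)(3e8) / (537.2e-9)
= 1.9878e-25 / 5.3720e-07
= 3.7003e-19 J
Converting to eV: 3.7003e-19 / 1.602e-19
= 2.3098 eV

2.3098


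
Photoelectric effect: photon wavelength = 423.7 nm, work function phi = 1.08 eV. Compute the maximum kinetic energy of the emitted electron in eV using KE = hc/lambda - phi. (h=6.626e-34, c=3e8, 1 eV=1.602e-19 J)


E_photon = hc / lambda
= (6.626e-34)(3e8) / (423.7e-9)
= 4.6915e-19 J
= 2.9285 eV
KE = E_photon - phi
= 2.9285 - 1.08
= 1.8485 eV

1.8485


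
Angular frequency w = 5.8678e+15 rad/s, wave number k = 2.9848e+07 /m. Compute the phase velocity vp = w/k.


vp = w / k
= 5.8678e+15 / 2.9848e+07
= 1.9659e+08 m/s

1.9659e+08


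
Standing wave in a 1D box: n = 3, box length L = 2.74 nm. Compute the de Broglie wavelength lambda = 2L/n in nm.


lambda = 2L / n
= 2 * 2.74 / 3
= 5.48 / 3
= 1.8267 nm

1.8267


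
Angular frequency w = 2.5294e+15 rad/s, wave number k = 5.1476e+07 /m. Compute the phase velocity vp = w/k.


vp = w / k
= 2.5294e+15 / 5.1476e+07
= 4.9137e+07 m/s

4.9137e+07


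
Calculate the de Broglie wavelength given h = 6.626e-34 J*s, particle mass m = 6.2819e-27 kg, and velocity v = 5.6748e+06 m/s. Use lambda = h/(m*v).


lambda = h / (m * v)
= 6.626e-34 / (6.2819e-27 * 5.6748e+06)
= 6.626e-34 / 3.5649e-20
= 1.8587e-14 m

1.8587e-14


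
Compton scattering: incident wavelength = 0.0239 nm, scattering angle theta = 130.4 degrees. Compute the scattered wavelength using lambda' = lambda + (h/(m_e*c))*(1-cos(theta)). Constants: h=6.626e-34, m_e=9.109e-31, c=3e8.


Compton wavelength: h/(m_e*c) = 2.4247e-12 m
d_lambda = 2.4247e-12 * (1 - cos(130.4 deg))
= 2.4247e-12 * 1.64812
= 3.9962e-12 m = 0.003996 nm
lambda' = 0.0239 + 0.003996
= 0.027896 nm

0.027896


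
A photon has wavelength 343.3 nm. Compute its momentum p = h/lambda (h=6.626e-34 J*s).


p = h / lambda
= 6.626e-34 / (343.3e-9)
= 6.626e-34 / 3.4330e-07
= 1.9301e-27 kg*m/s

1.9301e-27


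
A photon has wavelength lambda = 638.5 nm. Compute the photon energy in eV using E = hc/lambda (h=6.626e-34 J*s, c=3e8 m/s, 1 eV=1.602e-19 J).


E = hc / lambda
= (6.626e-34)(3e8) / (638.5e-9)
= 1.9878e-25 / 6.3850e-07
= 3.1132e-19 J
Converting to eV: 3.1132e-19 / 1.602e-19
= 1.9433 eV

1.9433


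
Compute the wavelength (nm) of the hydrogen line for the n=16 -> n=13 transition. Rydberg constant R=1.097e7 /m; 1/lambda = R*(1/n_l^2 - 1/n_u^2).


1/lambda = R * (1/n_l^2 - 1/n_u^2)
= 1.097e7 * (1/13^2 - 1/16^2)
= 1.097e7 * (0.005917 - 0.003906)
= 1.097e7 * 0.002011
= 2.2060e+04 /m
lambda = 1 / 2.2060e+04 = 45331.573 nm

45331.573


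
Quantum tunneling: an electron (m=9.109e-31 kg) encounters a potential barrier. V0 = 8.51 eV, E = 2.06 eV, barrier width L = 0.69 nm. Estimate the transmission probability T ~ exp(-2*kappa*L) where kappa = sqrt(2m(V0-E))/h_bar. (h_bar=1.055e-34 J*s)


V0 - E = 6.45 eV = 1.0333e-18 J
kappa = sqrt(2 * m * (V0-E)) / h_bar
= sqrt(2 * 9.109e-31 * 1.0333e-18) / 1.055e-34
= 1.3005e+10 /m
2*kappa*L = 2 * 1.3005e+10 * 0.69e-9
= 17.9468
T = exp(-17.9468) = 1.606145e-08

1.606145e-08


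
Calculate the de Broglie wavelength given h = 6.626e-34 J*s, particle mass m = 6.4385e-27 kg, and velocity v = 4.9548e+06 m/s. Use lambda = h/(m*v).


lambda = h / (m * v)
= 6.626e-34 / (6.4385e-27 * 4.9548e+06)
= 6.626e-34 / 3.1901e-20
= 2.0770e-14 m

2.0770e-14
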